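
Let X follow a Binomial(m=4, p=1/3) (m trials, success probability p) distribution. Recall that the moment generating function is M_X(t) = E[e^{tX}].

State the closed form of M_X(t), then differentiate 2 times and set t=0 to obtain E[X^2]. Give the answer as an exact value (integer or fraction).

M_X(t) = (e^(t)/3 + 2/3)^4
M^(2)(t) = 16*e^(4*t)/81 + 8*e^(3*t)/9 + 32*e^(2*t)/27 + 32*e^(t)/81

E[X^2] = M^(2)(0) = 8/3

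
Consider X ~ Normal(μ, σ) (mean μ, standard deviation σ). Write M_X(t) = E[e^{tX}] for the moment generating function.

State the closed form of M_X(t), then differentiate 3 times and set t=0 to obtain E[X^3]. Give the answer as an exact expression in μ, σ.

E[X^3] = D^3[M](0) = μ*(μ^2 + 3*σ^2)

M_X(t) = e^(μ*t + σ^2*t^2/2)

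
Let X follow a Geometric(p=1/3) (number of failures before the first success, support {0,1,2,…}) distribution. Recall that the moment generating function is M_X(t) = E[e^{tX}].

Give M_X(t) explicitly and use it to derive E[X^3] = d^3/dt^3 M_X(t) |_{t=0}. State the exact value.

E[X^3] = d^3M/dt^3 |_{t=0} = 74

M_X(t) = 1/(3*(1 - 2*e^(t)/3))
dM/dt = 2*e^(t)/(4*e^(2*t) - 12*e^(t) + 9)
d^2M/dt^2 = (-4*e^(2*t) - 6*e^(t))/(8*e^(3*t) - 36*e^(2*t) + 54*e^(t) - 27)
d^3M/dt^3 = (8*e^(3*t) + 48*e^(2*t) + 18*e^(t))/(16*e^(4*t) - 96*e^(3*t) + 216*e^(2*t) - 216*e^(t) + 81)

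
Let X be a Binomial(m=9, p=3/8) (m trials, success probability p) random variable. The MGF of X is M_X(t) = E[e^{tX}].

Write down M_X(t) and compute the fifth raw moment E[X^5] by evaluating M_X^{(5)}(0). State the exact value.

E[X^5] = M^(5)(0) = 3133107/2048

M_X(t) = (3*e^(t)/8 + 5/8)^9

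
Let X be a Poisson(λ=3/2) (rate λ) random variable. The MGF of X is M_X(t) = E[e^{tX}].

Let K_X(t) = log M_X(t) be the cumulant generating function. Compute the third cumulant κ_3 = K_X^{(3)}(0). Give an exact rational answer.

κ_3 = D^3[K](0) = 3/2

M_X(t) = e^(3*e^(t)/2 - 3/2)
K_X(t) = log M_X(t) = 3*e^(t)/2 - 3/2
D^3[K](t) = 3*e^(t)/2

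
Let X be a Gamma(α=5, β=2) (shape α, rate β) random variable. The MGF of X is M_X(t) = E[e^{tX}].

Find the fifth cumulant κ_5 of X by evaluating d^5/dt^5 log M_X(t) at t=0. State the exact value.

κ_5 = K^(5)(0) = 15/4

M_X(t) = 32/(2 - t)^5
K_X(t) = log M_X(t) = -5*log(2 - t) + 5*log(2)
K^(5)(t) = -120/(t^5 - 10*t^4 + 40*t^3 - 80*t^2 + 80*t - 32)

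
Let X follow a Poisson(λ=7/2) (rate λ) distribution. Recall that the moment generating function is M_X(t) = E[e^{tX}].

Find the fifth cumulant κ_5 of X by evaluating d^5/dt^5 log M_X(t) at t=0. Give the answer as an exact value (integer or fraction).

M_X(t) = e^(7*e^(t)/2 - 7/2)
K_X(t) = log M_X(t) = 7*e^(t)/2 - 7/2
K′(t) = 7*e^(t)/2
K′′(t) = 7*e^(t)/2
K′′′(t) = 7*e^(t)/2
K′′′′(t) = 7*e^(t)/2
K′′′′′(t) = 7*e^(t)/2

κ_5 = K′′′′′(0) = 7/2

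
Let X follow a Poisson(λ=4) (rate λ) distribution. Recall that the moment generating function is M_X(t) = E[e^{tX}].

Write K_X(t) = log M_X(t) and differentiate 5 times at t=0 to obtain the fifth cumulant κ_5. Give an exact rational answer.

M_X(t) = e^(4*e^(t) - 4)
K_X(t) = log M_X(t) = 4*e^(t) - 4
D^5[K](t) = 4*e^(t)

κ_5 = D^5[K](0) = 4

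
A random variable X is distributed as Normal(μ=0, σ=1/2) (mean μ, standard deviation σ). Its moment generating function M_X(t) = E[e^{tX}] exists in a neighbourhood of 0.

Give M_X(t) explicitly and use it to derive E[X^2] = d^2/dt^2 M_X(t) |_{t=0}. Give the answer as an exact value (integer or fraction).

M_X(t) = e^(t^2/8)
M^(2)(t) = t^2*e^(t^2/8)/16 + e^(t^2/8)/4

E[X^2] = M^(2)(0) = 1/4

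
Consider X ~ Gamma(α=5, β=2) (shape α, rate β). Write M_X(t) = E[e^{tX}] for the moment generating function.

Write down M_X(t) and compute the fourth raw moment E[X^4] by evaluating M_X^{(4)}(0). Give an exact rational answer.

M_X(t) = 32/(2 - t)^5
M′(t) = 160/(t^6 - 12*t^5 + 60*t^4 - 160*t^3 + 240*t^2 - 192*t + 64)
M′′(t) = -960/(t^7 - 14*t^6 + 84*t^5 - 280*t^4 + 560*t^3 - 672*t^2 + 448*t - 128)
M′′′(t) = 6720/(t^8 - 16*t^7 + 112*t^6 - 448*t^5 + 1120*t^4 - 1792*t^3 + 1792*t^2 - 1024*t + 256)
M′′′′(t) = -53760/(t^9 - 18*t^8 + 144*t^7 - 672*t^6 + 2016*t^5 - 4032*t^4 + 5376*t^3 - 4608*t^2 + 2304*t - 512)

E[X^4] = M′′′′(0) = 105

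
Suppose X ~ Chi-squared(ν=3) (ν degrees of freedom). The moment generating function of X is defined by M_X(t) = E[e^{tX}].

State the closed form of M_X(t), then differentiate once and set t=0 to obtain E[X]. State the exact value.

E[X] = D[M](0) = 3

M_X(t) = (1 - 2*t)^(-3/2)
D[M](t) = 3/(4*t^2*√(1 - 2*t) - 4*t*√(1 - 2*t) + √(1 - 2*t))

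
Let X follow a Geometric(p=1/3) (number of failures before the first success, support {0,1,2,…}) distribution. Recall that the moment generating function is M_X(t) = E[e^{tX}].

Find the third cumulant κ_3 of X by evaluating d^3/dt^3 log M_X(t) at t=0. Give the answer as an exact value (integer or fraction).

κ_3 = K^(3)(0) = 30

M_X(t) = 1/(3*(1 - 2*e^(t)/3))
K_X(t) = log M_X(t) = -log(1 - 2*e^(t)/3) - log(3)
K^(3)(t) = (-12*e^(2*t) - 18*e^(t))/(8*e^(3*t) - 36*e^(2*t) + 54*e^(t) - 27)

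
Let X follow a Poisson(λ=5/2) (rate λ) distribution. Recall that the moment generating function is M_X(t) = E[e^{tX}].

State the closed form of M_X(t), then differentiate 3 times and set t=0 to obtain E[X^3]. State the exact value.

M_X(t) = e^(5*e^(t)/2 - 5/2)
M^(3)(t) = (125*e^(3*t)*e^(5*e^(t)/2) + 150*e^(2*t)*e^(5*e^(t)/2) + 20*e^(t)*e^(5*e^(t)/2))*e^(-5/2)/8

E[X^3] = M^(3)(0) = 295/8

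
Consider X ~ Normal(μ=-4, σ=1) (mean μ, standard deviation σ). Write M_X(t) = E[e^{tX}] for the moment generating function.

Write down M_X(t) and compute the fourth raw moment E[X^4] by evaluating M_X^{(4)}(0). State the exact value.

E[X^4] = M′′′′(0) = 355

M_X(t) = e^(t^2/2 - 4*t)
M′(t) = t*e^(-4*t)*e^(t^2/2) - 4*e^(-4*t)*e^(t^2/2)
M′′(t) = (t^2*e^(t^2/2) - 8*t*e^(t^2/2) + 17*e^(t^2/2))*e^(-4*t)
M′′′(t) = (t^3*e^(t^2/2) - 12*t^2*e^(t^2/2) + 51*t*e^(t^2/2) - 76*e^(t^2/2))*e^(-4*t)
M′′′′(t) = (t^4*e^(t^2/2) - 16*t^3*e^(t^2/2) + 102*t^2*e^(t^2/2) - 304*t*e^(t^2/2) + 355*e^(t^2/2))*e^(-4*t)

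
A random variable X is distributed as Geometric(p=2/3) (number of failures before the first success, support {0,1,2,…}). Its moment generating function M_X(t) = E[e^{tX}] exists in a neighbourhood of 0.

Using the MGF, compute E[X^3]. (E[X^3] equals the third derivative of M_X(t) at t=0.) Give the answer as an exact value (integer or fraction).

M_X(t) = 2/(3*(1 - e^(t)/3))
M^(3)(t) = (2*e^(3*t) + 24*e^(2*t) + 18*e^(t))/(e^(4*t) - 12*e^(3*t) + 54*e^(2*t) - 108*e^(t) + 81)

E[X^3] = M^(3)(0) = 11/4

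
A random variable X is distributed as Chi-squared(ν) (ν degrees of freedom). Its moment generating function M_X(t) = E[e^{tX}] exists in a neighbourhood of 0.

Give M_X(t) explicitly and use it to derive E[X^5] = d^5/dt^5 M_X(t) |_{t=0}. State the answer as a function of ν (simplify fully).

M_X(t) = (1 - 2*t)^(-ν/2)

E[X^5] = M^(5)(0) = ν*(ν^4 + 20*ν^3 + 140*ν^2 + 400*ν + 384)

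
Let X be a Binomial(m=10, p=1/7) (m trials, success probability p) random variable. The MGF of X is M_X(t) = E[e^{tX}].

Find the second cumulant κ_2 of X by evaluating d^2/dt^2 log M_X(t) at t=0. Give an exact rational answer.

M_X(t) = (e^(t)/7 + 6/7)^10
K_X(t) = log M_X(t) = 10*log(e^(t)/7 + 6/7)
K′(t) = 10*e^(t)/(e^(t) + 6)
K′′(t) = 60*e^(t)/(e^(2*t) + 12*e^(t) + 36)

κ_2 = K′′(0) = 60/49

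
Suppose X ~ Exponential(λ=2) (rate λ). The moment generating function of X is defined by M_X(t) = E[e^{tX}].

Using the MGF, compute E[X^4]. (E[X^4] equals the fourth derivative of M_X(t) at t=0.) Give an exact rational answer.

M_X(t) = 2/(2 - t)
M^(4)(t) = -48/(t^5 - 10*t^4 + 40*t^3 - 80*t^2 + 80*t - 32)

E[X^4] = M^(4)(0) = 3/2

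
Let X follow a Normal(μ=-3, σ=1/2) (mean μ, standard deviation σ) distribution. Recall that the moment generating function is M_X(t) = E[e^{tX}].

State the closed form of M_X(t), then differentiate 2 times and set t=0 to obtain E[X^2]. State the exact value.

M_X(t) = e^(t^2/8 - 3*t)
M′(t) = t*e^(-3*t)*e^(t^2/8)/4 - 3*e^(-3*t)*e^(t^2/8)
M′′(t) = (t^2*e^(t^2/8) - 24*t*e^(t^2/8) + 148*e^(t^2/8))*e^(-3*t)/16

E[X^2] = M′′(0) = 37/4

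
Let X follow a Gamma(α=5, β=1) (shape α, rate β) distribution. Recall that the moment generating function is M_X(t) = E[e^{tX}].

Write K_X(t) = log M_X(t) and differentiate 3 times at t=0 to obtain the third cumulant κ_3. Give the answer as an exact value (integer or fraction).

M_X(t) = (1 - t)^(-5)
K_X(t) = log M_X(t) = -5*log(1 - t)
D^3[K](t) = -10/(t^3 - 3*t^2 + 3*t - 1)

κ_3 = D^3[K](0) = 10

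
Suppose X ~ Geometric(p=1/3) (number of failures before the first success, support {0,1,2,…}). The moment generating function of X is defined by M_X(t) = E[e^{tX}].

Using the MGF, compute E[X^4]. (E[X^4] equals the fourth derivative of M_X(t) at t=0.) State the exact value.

M_X(t) = 1/(3*(1 - 2*e^(t)/3))
dM/dt = 2*e^(t)/(4*e^(2*t) - 12*e^(t) + 9)
d^2M/dt^2 = (-4*e^(2*t) - 6*e^(t))/(8*e^(3*t) - 36*e^(2*t) + 54*e^(t) - 27)
d^3M/dt^3 = (8*e^(3*t) + 48*e^(2*t) + 18*e^(t))/(16*e^(4*t) - 96*e^(3*t) + 216*e^(2*t) - 216*e^(t) + 81)
d^4M/dt^4 = (-16*e^(4*t) - 264*e^(3*t) - 396*e^(2*t) - 54*e^(t))/(32*e^(5*t) - 240*e^(4*t) + 720*e^(3*t) - 1080*e^(2*t) + 810*e^(t) - 243)

E[X^4] = d^4M/dt^4 |_{t=0} = 730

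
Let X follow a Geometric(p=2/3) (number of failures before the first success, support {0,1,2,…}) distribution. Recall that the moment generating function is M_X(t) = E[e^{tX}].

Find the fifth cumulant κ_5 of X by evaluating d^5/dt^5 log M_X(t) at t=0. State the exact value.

M_X(t) = 2/(3*(1 - e^(t)/3))
K_X(t) = log M_X(t) = -log(1 - e^(t)/3) - log(3) + log(2)
K′(t) = -e^(t)/(e^(t) - 3)
K′′(t) = 3*e^(t)/(e^(2*t) - 6*e^(t) + 9)
K′′′(t) = (-3*e^(2*t) - 9*e^(t))/(e^(3*t) - 9*e^(2*t) + 27*e^(t) - 27)
K′′′′(t) = (3*e^(3*t) + 36*e^(2*t) + 27*e^(t))/(e^(4*t) - 12*e^(3*t) + 54*e^(2*t) - 108*e^(t) + 81)
K′′′′′(t) = (-3*e^(4*t) - 99*e^(3*t) - 297*e^(2*t) - 81*e^(t))/(e^(5*t) - 15*e^(4*t) + 90*e^(3*t) - 270*e^(2*t) + 405*e^(t) - 243)

κ_5 = K′′′′′(0) = 15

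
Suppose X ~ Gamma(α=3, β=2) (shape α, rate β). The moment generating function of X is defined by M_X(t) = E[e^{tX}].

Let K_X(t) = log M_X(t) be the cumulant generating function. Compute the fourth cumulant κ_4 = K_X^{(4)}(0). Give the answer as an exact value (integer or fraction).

κ_4 = d^4K/dt^4 |_{t=0} = 9/8

M_X(t) = 8/(2 - t)^3
K_X(t) = log M_X(t) = -3*log(2 - t) + 3*log(2)
dK/dt = -3/(t - 2)
d^2K/dt^2 = 3/(t^2 - 4*t + 4)
d^3K/dt^3 = -6/(t^3 - 6*t^2 + 12*t - 8)
d^4K/dt^4 = 18/(t^4 - 8*t^3 + 24*t^2 - 32*t + 16)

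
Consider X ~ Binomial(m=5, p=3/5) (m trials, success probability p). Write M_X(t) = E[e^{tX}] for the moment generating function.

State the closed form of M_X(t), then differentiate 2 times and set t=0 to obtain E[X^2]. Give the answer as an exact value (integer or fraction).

M_X(t) = (3*e^(t)/5 + 2/5)^5
M′(t) = 243*e^(5*t)/625 + 648*e^(4*t)/625 + 648*e^(3*t)/625 + 288*e^(2*t)/625 + 48*e^(t)/625
M′′(t) = 243*e^(5*t)/125 + 2592*e^(4*t)/625 + 1944*e^(3*t)/625 + 576*e^(2*t)/625 + 48*e^(t)/625

E[X^2] = M′′(0) = 51/5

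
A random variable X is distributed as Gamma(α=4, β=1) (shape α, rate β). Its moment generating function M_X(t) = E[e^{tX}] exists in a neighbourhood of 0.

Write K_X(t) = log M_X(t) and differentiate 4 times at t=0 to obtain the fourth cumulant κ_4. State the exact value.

M_X(t) = (1 - t)^(-4)
K_X(t) = log M_X(t) = -4*log(1 - t)
K^(4)(t) = 24/(t^4 - 4*t^3 + 6*t^2 - 4*t + 1)

κ_4 = K^(4)(0) = 24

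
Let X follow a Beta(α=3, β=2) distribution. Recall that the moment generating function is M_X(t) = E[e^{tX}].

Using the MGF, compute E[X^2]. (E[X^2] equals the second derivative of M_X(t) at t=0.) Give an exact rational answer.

E[X^2] = D^2[M](0) = 2/5

M_X(t) = ₁F₁(3; 5; t)
D^2[M](t) = 2*₁F₁(5; 7; t)/5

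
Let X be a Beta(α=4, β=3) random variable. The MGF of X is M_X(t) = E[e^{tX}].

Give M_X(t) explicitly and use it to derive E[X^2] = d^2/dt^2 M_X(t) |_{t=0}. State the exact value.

M_X(t) = ₁F₁(4; 7; t)
D^2[M](t) = 5*₁F₁(6; 9; t)/14

E[X^2] = D^2[M](0) = 5/14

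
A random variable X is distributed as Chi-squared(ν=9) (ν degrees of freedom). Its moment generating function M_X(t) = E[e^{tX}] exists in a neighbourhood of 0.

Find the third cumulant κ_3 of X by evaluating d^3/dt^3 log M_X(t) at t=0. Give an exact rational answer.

κ_3 = d^3K/dt^3 |_{t=0} = 72

M_X(t) = (1 - 2*t)^(-9/2)
K_X(t) = log M_X(t) = -9*log(1 - 2*t)/2
dK/dt = -9/(2*t - 1)
d^2K/dt^2 = 18/(4*t^2 - 4*t + 1)
d^3K/dt^3 = -72/(8*t^3 - 12*t^2 + 6*t - 1)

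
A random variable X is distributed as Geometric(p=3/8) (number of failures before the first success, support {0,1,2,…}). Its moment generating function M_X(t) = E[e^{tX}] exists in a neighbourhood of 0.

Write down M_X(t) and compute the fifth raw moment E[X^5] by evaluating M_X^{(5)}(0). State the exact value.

E[X^5] = M′′′′′(0) = 338135/81

M_X(t) = 3/(8*(1 - 5*e^(t)/8))
M′(t) = 15*e^(t)/(25*e^(2*t) - 80*e^(t) + 64)
M′′(t) = (-75*e^(2*t) - 120*e^(t))/(125*e^(3*t) - 600*e^(2*t) + 960*e^(t) - 512)
M′′′(t) = (375*e^(3*t) + 2400*e^(2*t) + 960*e^(t))/(625*e^(4*t) - 4000*e^(3*t) + 9600*e^(2*t) - 10240*e^(t) + 4096)
M′′′′(t) = (-1875*e^(4*t) - 33000*e^(3*t) - 52800*e^(2*t) - 7680*e^(t))/(3125*e^(5*t) - 25000*e^(4*t) + 80000*e^(3*t) - 128000*e^(2*t) + 102400*e^(t) - 32768)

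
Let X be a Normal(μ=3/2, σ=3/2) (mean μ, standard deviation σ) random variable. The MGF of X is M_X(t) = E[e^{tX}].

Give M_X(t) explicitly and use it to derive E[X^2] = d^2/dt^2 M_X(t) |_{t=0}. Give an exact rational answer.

M_X(t) = e^(9*t^2/8 + 3*t/2)
dM/dt = 9*t*e^(3*t/2)*e^(9*t^2/8)/4 + 3*e^(3*t/2)*e^(9*t^2/8)/2
d^2M/dt^2 = 81*t^2*e^(3*t/2)*e^(9*t^2/8)/16 + 27*t*e^(3*t/2)*e^(9*t^2/8)/4 + 9*e^(3*t/2)*e^(9*t^2/8)/2

E[X^2] = d^2M/dt^2 |_{t=0} = 9/2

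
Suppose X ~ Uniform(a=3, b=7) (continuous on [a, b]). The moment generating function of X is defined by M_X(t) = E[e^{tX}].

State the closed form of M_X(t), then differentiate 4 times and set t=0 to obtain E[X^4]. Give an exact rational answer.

E[X^4] = D^4[M](0) = 4141/5

M_X(t) = (e^(7*t) - e^(3*t))/(4*t)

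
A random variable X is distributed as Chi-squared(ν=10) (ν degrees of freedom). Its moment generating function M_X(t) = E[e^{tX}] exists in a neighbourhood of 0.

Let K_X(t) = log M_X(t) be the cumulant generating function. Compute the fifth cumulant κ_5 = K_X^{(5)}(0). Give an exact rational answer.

κ_5 = D^5[K](0) = 3840

M_X(t) = (1 - 2*t)^(-5)
K_X(t) = log M_X(t) = -5*log(1 - 2*t)
D^5[K](t) = -3840/(32*t^5 - 80*t^4 + 80*t^3 - 40*t^2 + 10*t - 1)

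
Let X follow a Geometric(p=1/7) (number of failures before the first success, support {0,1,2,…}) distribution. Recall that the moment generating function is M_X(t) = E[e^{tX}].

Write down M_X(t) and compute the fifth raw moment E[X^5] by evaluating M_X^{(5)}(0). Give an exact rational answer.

M_X(t) = 1/(7*(1 - 6*e^(t)/7))

E[X^5] = D^5[M](0) = 1277646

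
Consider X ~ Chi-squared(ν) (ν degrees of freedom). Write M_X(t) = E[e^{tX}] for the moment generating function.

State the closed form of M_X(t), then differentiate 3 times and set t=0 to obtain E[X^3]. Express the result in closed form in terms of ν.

M_X(t) = (1 - 2*t)^(-ν/2)
dM/dt = -ν/(2*t*(1 - 2*t)^(ν/2) - (1 - 2*t)^(ν/2))
d^2M/dt^2 = (ν^2 + 2*ν)/(4*t^2*(1 - 2*t)^(ν/2) - 4*t*(1 - 2*t)^(ν/2) + (1 - 2*t)^(ν/2))
d^3M/dt^3 = (-ν^3 - 6*ν^2 - 8*ν)/(8*t^3*(1 - 2*t)^(ν/2) - 12*t^2*(1 - 2*t)^(ν/2) + 6*t*(1 - 2*t)^(ν/2) - (1 - 2*t)^(ν/2))

E[X^3] = d^3M/dt^3 |_{t=0} = ν*(ν^2 + 6*ν + 8)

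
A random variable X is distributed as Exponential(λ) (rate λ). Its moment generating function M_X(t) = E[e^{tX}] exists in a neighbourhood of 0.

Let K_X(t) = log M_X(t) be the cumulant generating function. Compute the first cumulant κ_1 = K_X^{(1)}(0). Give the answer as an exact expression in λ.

κ_1 = K^(1)(0) = 1/λ

M_X(t) = λ/(λ - t)
K_X(t) = log M_X(t) = log(λ) - log(λ - t)
K^(1)(t) = -1/(-λ + t)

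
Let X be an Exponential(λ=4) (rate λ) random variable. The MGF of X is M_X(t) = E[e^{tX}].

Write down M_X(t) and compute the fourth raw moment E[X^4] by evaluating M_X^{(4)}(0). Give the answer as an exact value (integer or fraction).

E[X^4] = D^4[M](0) = 3/32

M_X(t) = 4/(4 - t)
D^4[M](t) = -96/(t^5 - 20*t^4 + 160*t^3 - 640*t^2 + 1280*t - 1024)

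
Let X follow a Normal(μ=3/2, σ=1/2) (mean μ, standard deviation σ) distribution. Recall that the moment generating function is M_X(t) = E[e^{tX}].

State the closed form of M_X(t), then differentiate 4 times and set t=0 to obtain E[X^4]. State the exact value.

E[X^4] = D^4[M](0) = 69/8

M_X(t) = e^(t^2/8 + 3*t/2)
D^4[M](t) = t^4*e^(3*t/2)*e^(t^2/8)/256 + 3*t^3*e^(3*t/2)*e^(t^2/8)/32 + 15*t^2*e^(3*t/2)*e^(t^2/8)/16 + 9*t*e^(3*t/2)*e^(t^2/8)/2 + 69*e^(3*t/2)*e^(t^2/8)/8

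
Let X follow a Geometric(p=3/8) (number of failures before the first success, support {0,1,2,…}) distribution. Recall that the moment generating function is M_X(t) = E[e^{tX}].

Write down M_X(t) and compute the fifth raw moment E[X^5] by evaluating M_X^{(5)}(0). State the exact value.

M_X(t) = 3/(8*(1 - 5*e^(t)/8))
M′(t) = 15*e^(t)/(25*e^(2*t) - 80*e^(t) + 64)
M′′(t) = (-75*e^(2*t) - 120*e^(t))/(125*e^(3*t) - 600*e^(2*t) + 960*e^(t) - 512)
M′′′(t) = (375*e^(3*t) + 2400*e^(2*t) + 960*e^(t))/(625*e^(4*t) - 4000*e^(3*t) + 9600*e^(2*t) - 10240*e^(t) + 4096)
M′′′′(t) = (-1875*e^(4*t) - 33000*e^(3*t) - 52800*e^(2*t) - 7680*e^(t))/(3125*e^(5*t) - 25000*e^(4*t) + 80000*e^(3*t) - 128000*e^(2*t) + 102400*e^(t) - 32768)

E[X^5] = M′′′′′(0) = 338135/81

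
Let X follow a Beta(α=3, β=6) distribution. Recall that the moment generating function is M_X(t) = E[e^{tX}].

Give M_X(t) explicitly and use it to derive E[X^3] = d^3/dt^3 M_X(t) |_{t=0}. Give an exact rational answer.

M_X(t) = ₁F₁(3; 9; t)
M′(t) = ₁F₁(4; 10; t)/3
M′′(t) = 2*₁F₁(5; 11; t)/15
M′′′(t) = 2*₁F₁(6; 12; t)/33

E[X^3] = M′′′(0) = 2/33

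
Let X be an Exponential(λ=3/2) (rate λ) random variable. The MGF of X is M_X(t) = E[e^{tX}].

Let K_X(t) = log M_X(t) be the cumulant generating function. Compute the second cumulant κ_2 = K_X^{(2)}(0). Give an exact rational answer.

κ_2 = D^2[K](0) = 4/9

M_X(t) = 3/(2*(3/2 - t))
K_X(t) = log M_X(t) = -log(3/2 - t) - log(2) + log(3)
D^2[K](t) = 4/(4*t^2 - 12*t + 9)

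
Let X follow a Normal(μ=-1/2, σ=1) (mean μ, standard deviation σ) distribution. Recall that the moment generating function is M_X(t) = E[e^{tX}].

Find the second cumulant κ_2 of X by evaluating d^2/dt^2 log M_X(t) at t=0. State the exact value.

M_X(t) = e^(t^2/2 - t/2)
K_X(t) = log M_X(t) = t^2/2 - t/2
dK/dt = t - 1/2
d^2K/dt^2 = 1

κ_2 = d^2K/dt^2 |_{t=0} = 1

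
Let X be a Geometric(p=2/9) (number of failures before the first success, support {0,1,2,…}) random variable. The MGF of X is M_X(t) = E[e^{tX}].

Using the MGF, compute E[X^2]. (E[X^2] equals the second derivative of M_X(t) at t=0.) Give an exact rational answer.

M_X(t) = 2/(9*(1 - 7*e^(t)/9))
M^(2)(t) = (-98*e^(2*t) - 126*e^(t))/(343*e^(3*t) - 1323*e^(2*t) + 1701*e^(t) - 729)

E[X^2] = M^(2)(0) = 28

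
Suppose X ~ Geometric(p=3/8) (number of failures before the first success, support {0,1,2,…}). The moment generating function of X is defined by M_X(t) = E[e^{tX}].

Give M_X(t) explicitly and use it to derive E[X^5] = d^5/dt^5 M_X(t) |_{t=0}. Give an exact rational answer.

E[X^5] = d^5M/dt^5 |_{t=0} = 338135/81

M_X(t) = 3/(8*(1 - 5*e^(t)/8))
dM/dt = 15*e^(t)/(25*e^(2*t) - 80*e^(t) + 64)
d^2M/dt^2 = (-75*e^(2*t) - 120*e^(t))/(125*e^(3*t) - 600*e^(2*t) + 960*e^(t) - 512)
d^3M/dt^3 = (375*e^(3*t) + 2400*e^(2*t) + 960*e^(t))/(625*e^(4*t) - 4000*e^(3*t) + 9600*e^(2*t) - 10240*e^(t) + 4096)
d^4M/dt^4 = (-1875*e^(4*t) - 33000*e^(3*t) - 52800*e^(2*t) - 7680*e^(t))/(3125*e^(5*t) - 25000*e^(4*t) + 80000*e^(3*t) - 128000*e^(2*t) + 102400*e^(t) - 32768)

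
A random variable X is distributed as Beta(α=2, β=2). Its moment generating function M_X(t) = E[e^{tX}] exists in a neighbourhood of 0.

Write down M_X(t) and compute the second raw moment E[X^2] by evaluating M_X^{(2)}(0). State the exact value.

M_X(t) = ₁F₁(2; 4; t)
D^2[M](t) = 3*₁F₁(4; 6; t)/10

E[X^2] = D^2[M](0) = 3/10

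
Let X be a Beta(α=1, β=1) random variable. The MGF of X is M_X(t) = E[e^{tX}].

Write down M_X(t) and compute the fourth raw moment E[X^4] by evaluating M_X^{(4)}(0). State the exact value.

E[X^4] = M′′′′(0) = 1/5

M_X(t) = ₁F₁(1; 2; t)
M′(t) = ₁F₁(2; 3; t)/2
M′′(t) = ₁F₁(3; 4; t)/3
M′′′(t) = ₁F₁(4; 5; t)/4
M′′′′(t) = ₁F₁(5; 6; t)/5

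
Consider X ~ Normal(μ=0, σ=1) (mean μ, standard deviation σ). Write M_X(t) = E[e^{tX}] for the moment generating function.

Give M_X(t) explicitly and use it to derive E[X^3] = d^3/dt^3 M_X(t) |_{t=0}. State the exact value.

E[X^3] = M^(3)(0) = 0

M_X(t) = e^(t^2/2)
M^(3)(t) = t^3*e^(t^2/2) + 3*t*e^(t^2/2)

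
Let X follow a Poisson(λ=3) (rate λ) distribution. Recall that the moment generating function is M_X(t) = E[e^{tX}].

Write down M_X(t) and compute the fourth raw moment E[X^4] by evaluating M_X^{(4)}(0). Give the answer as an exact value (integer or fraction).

E[X^4] = M′′′′(0) = 309

M_X(t) = e^(3*e^(t) - 3)
M′(t) = 3*e^(-3)*e^(t)*e^(3*e^(t))
M′′(t) = (9*e^(2*t)*e^(3*e^(t)) + 3*e^(t)*e^(3*e^(t)))*e^(-3)
M′′′(t) = (27*e^(3*t)*e^(3*e^(t)) + 27*e^(2*t)*e^(3*e^(t)) + 3*e^(t)*e^(3*e^(t)))*e^(-3)
M′′′′(t) = (81*e^(4*t)*e^(3*e^(t)) + 162*e^(3*t)*e^(3*e^(t)) + 63*e^(2*t)*e^(3*e^(t)) + 3*e^(t)*e^(3*e^(t)))*e^(-3)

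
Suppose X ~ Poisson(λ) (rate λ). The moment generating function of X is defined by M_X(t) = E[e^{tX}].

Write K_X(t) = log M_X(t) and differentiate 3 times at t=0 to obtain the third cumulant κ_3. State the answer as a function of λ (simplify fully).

M_X(t) = e^(λ*(e^(t) - 1))
K_X(t) = log M_X(t) = λ*(e^(t) - 1)
dK/dt = λ*e^(t)
d^2K/dt^2 = λ*e^(t)
d^3K/dt^3 = λ*e^(t)

κ_3 = d^3K/dt^3 |_{t=0} = λ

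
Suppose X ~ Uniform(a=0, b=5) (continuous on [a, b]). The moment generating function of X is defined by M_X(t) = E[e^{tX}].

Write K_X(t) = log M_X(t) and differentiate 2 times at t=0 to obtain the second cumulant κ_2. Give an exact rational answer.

M_X(t) = (e^(5*t) - 1)/(5*t)
K_X(t) = log M_X(t) = -log(t) + log(e^(5*t) - 1) - log(5)
dK/dt = (5*t*e^(5*t) - e^(5*t) + 1)/(t*e^(5*t) - t)
d^2K/dt^2 = (-25*t^2*e^(5*t) + e^(10*t) - 2*e^(5*t) + 1)/(t^2*e^(10*t) - 2*t^2*e^(5*t) + t^2)

κ_2 = d^2K/dt^2 |_{t=0} = 25/12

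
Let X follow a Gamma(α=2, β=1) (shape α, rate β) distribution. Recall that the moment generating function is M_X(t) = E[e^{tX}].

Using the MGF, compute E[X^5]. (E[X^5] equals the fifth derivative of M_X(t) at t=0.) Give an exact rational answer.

E[X^5] = D^5[M](0) = 720

M_X(t) = (1 - t)^(-2)
D^5[M](t) = -720/(t^7 - 7*t^6 + 21*t^5 - 35*t^4 + 35*t^3 - 21*t^2 + 7*t - 1)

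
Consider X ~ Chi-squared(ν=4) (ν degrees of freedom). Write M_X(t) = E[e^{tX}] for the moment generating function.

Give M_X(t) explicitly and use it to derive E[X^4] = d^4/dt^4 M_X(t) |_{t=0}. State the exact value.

M_X(t) = (1 - 2*t)^(-2)
dM/dt = -4/(8*t^3 - 12*t^2 + 6*t - 1)
d^2M/dt^2 = 24/(16*t^4 - 32*t^3 + 24*t^2 - 8*t + 1)
d^3M/dt^3 = -192/(32*t^5 - 80*t^4 + 80*t^3 - 40*t^2 + 10*t - 1)
d^4M/dt^4 = 1920/(64*t^6 - 192*t^5 + 240*t^4 - 160*t^3 + 60*t^2 - 12*t + 1)

E[X^4] = d^4M/dt^4 |_{t=0} = 1920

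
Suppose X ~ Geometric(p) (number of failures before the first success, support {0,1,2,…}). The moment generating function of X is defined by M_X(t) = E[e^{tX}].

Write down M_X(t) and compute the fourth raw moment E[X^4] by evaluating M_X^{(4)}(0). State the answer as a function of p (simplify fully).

E[X^4] = M′′′′(0) = 1 - 15/p + 50/p^2 - 60/p^3 + 24/p^4

M_X(t) = p/(-(1 - p)*e^(t) + 1)
M′(t) = (-p^2*e^(t) + p*e^(t))/(p^2*e^(2*t) - 2*p*e^(2*t) + 2*p*e^(t) + e^(2*t) - 2*e^(t) + 1)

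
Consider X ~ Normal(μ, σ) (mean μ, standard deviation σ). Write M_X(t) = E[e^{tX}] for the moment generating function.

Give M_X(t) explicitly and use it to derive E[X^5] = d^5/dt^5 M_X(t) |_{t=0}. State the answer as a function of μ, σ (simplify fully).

E[X^5] = d^5M/dt^5 |_{t=0} = μ*(μ^4 + 10*μ^2*σ^2 + 15*σ^4)

M_X(t) = e^(μ*t + σ^2*t^2/2)
dM/dt = μ*e^(μ*t)*e^(σ^2*t^2/2) + σ^2*t*e^(μ*t)*e^(σ^2*t^2/2)
d^2M/dt^2 = μ^2*e^(μ*t)*e^(σ^2*t^2/2) + 2*μ*σ^2*t*e^(μ*t)*e^(σ^2*t^2/2) + σ^4*t^2*e^(μ*t)*e^(σ^2*t^2/2) + σ^2*e^(μ*t)*e^(σ^2*t^2/2)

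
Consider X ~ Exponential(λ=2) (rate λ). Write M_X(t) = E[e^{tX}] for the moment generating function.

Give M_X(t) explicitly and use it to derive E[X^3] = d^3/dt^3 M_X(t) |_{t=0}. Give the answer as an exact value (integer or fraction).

M_X(t) = 2/(2 - t)
M^(3)(t) = 12/(t^4 - 8*t^3 + 24*t^2 - 32*t + 16)

E[X^3] = M^(3)(0) = 3/4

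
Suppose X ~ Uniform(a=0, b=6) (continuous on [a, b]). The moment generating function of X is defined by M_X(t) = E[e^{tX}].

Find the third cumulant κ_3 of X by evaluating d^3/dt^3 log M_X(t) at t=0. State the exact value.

M_X(t) = (e^(6*t) - 1)/(6*t)
K_X(t) = log M_X(t) = -log(t) + log(e^(6*t) - 1) - log(6)
K^(3)(t) = (216*t^3*e^(12*t) + 216*t^3*e^(6*t) - 2*e^(18*t) + 6*e^(12*t) - 6*e^(6*t) + 2)/(t^3*e^(18*t) - 3*t^3*e^(12*t) + 3*t^3*e^(6*t) - t^3)

κ_3 = K^(3)(0) = 0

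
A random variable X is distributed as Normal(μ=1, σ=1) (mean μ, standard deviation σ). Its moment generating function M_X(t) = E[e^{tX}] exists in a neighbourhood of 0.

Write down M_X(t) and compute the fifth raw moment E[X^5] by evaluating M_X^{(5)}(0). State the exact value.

M_X(t) = e^(t^2/2 + t)
M′(t) = t*e^(t)*e^(t^2/2) + e^(t)*e^(t^2/2)
M′′(t) = t^2*e^(t)*e^(t^2/2) + 2*t*e^(t)*e^(t^2/2) + 2*e^(t)*e^(t^2/2)
M′′′(t) = t^3*e^(t)*e^(t^2/2) + 3*t^2*e^(t)*e^(t^2/2) + 6*t*e^(t)*e^(t^2/2) + 4*e^(t)*e^(t^2/2)
M′′′′(t) = t^4*e^(t)*e^(t^2/2) + 4*t^3*e^(t)*e^(t^2/2) + 12*t^2*e^(t)*e^(t^2/2) + 16*t*e^(t)*e^(t^2/2) + 10*e^(t)*e^(t^2/2)
M′′′′′(t) = t^5*e^(t)*e^(t^2/2) + 5*t^4*e^(t)*e^(t^2/2) + 20*t^3*e^(t)*e^(t^2/2) + 40*t^2*e^(t)*e^(t^2/2) + 50*t*e^(t)*e^(t^2/2) + 26*e^(t)*e^(t^2/2)

E[X^5] = M′′′′′(0) = 26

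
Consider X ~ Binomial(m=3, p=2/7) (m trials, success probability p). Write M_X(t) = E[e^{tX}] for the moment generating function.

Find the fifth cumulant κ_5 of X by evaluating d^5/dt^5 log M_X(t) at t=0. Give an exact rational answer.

M_X(t) = (2*e^(t)/7 + 5/7)^3
K_X(t) = log M_X(t) = 3*log(2*e^(t)/7 + 5/7)
K′(t) = 6*e^(t)/(2*e^(t) + 5)
K′′(t) = 30*e^(t)/(4*e^(2*t) + 20*e^(t) + 25)
K′′′(t) = (-60*e^(2*t) + 150*e^(t))/(8*e^(3*t) + 60*e^(2*t) + 150*e^(t) + 125)
K′′′′(t) = (120*e^(3*t) - 1200*e^(2*t) + 750*e^(t))/(16*e^(4*t) + 160*e^(3*t) + 600*e^(2*t) + 1000*e^(t) + 625)
K′′′′′(t) = (-240*e^(4*t) + 6600*e^(3*t) - 16500*e^(2*t) + 3750*e^(t))/(32*e^(5*t) + 400*e^(4*t) + 2000*e^(3*t) + 5000*e^(2*t) + 6250*e^(t) + 3125)

κ_5 = K′′′′′(0) = -6390/16807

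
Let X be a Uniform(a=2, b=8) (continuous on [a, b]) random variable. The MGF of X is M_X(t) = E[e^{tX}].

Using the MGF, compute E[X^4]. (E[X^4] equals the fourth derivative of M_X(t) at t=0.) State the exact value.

M_X(t) = (e^(8*t) - e^(2*t))/(6*t)
M′(t) = (8*t*e^(8*t) - 2*t*e^(2*t) - e^(8*t) + e^(2*t))/(6*t^2)
M′′(t) = (32*t^2*e^(8*t) - 2*t^2*e^(2*t) - 8*t*e^(8*t) + 2*t*e^(2*t) + e^(8*t) - e^(2*t))/(3*t^3)
M′′′(t) = (256*t^3*e^(8*t) - 4*t^3*e^(2*t) - 96*t^2*e^(8*t) + 6*t^2*e^(2*t) + 24*t*e^(8*t) - 6*t*e^(2*t) - 3*e^(8*t) + 3*e^(2*t))/(3*t^4)

E[X^4] = M′′′′(0) = 5456/5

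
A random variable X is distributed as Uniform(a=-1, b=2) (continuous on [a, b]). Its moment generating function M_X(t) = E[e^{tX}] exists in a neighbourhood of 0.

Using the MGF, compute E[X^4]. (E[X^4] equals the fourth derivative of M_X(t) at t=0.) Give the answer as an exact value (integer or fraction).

M_X(t) = (e^(2*t) - e^(-t))/(3*t)
M^(4)(t) = (16*t^4*e^(3*t) - t^4 - 32*t^3*e^(3*t) - 4*t^3 + 48*t^2*e^(3*t) - 12*t^2 - 48*t*e^(3*t) - 24*t + 24*e^(3*t) - 24)*e^(-t)/(3*t^5)

E[X^4] = M^(4)(0) = 11/5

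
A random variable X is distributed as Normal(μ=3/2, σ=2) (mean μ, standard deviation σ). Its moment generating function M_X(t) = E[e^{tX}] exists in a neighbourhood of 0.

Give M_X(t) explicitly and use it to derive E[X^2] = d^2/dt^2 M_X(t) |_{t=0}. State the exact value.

E[X^2] = d^2M/dt^2 |_{t=0} = 25/4

M_X(t) = e^(2*t^2 + 3*t/2)
dM/dt = 4*t*e^(3*t/2)*e^(2*t^2) + 3*e^(3*t/2)*e^(2*t^2)/2
d^2M/dt^2 = 16*t^2*e^(3*t/2)*e^(2*t^2) + 12*t*e^(3*t/2)*e^(2*t^2) + 25*e^(3*t/2)*e^(2*t^2)/4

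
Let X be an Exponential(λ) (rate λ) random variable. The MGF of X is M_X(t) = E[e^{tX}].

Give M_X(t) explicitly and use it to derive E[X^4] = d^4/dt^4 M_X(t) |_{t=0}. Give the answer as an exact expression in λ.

M_X(t) = λ/(λ - t)
D^4[M](t) = -24*λ/(-λ^5 + 5*λ^4*t - 10*λ^3*t^2 + 10*λ^2*t^3 - 5*λ*t^4 + t^5)

E[X^4] = D^4[M](0) = 24/λ^4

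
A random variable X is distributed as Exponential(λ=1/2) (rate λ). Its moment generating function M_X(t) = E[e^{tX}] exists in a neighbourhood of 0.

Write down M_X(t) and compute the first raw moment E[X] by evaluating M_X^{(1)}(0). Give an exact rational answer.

E[X] = D[M](0) = 2

M_X(t) = 1/(2*(1/2 - t))
D[M](t) = 2/(4*t^2 - 4*t + 1)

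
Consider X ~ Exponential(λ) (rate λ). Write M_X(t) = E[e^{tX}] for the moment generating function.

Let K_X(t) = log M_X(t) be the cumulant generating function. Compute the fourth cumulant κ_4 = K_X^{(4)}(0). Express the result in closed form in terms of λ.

M_X(t) = λ/(λ - t)
K_X(t) = log M_X(t) = log(λ) - log(λ - t)
D^4[K](t) = 6/(λ^4 - 4*λ^3*t + 6*λ^2*t^2 - 4*λ*t^3 + t^4)

κ_4 = D^4[K](0) = 6/λ^4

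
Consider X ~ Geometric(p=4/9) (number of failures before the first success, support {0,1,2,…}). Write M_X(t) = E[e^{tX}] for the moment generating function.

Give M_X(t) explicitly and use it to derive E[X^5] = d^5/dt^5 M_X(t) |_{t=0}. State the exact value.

E[X^5] = M′′′′′(0) = 165535/128

M_X(t) = 4/(9*(1 - 5*e^(t)/9))
M′(t) = 20*e^(t)/(25*e^(2*t) - 90*e^(t) + 81)
M′′(t) = (-100*e^(2*t) - 180*e^(t))/(125*e^(3*t) - 675*e^(2*t) + 1215*e^(t) - 729)
M′′′(t) = (500*e^(3*t) + 3600*e^(2*t) + 1620*e^(t))/(625*e^(4*t) - 4500*e^(3*t) + 12150*e^(2*t) - 14580*e^(t) + 6561)
M′′′′(t) = (-2500*e^(4*t) - 49500*e^(3*t) - 89100*e^(2*t) - 14580*e^(t))/(3125*e^(5*t) - 28125*e^(4*t) + 101250*e^(3*t) - 182250*e^(2*t) + 164025*e^(t) - 59049)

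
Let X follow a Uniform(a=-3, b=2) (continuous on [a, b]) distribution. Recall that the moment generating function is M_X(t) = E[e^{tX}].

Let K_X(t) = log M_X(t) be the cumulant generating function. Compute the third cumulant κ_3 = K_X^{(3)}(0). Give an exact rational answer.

M_X(t) = (e^(2*t) - e^(-3*t))/(5*t)
K_X(t) = log M_X(t) = -log(t) + log(e^(2*t) - e^(-3*t)) - log(5)
D^3[K](t) = (125*t^3*e^(10*t) + 125*t^3*e^(5*t) - 2*e^(15*t) + 6*e^(10*t) - 6*e^(5*t) + 2)/(t^3*e^(15*t) - 3*t^3*e^(10*t) + 3*t^3*e^(5*t) - t^3)

κ_3 = D^3[K](0) = 0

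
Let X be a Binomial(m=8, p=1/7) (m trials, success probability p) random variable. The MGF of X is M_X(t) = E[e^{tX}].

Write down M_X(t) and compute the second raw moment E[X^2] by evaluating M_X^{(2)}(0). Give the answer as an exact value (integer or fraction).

E[X^2] = M^(2)(0) = 16/7

M_X(t) = (e^(t)/7 + 6/7)^8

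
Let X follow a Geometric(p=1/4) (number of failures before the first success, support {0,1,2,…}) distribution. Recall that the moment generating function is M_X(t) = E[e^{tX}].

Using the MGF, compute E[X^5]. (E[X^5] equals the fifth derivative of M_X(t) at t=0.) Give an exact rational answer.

M_X(t) = 1/(4*(1 - 3*e^(t)/4))

E[X^5] = D^5[M](0) = 52923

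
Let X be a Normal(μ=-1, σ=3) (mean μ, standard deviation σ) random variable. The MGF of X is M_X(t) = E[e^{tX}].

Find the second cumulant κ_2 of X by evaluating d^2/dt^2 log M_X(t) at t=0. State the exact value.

κ_2 = K^(2)(0) = 9

M_X(t) = e^(9*t^2/2 - t)
K_X(t) = log M_X(t) = 9*t^2/2 - t
K^(2)(t) = 9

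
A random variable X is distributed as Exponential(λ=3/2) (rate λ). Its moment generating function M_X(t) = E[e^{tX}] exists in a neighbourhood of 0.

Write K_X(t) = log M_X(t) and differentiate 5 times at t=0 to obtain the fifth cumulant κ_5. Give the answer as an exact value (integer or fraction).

M_X(t) = 3/(2*(3/2 - t))
K_X(t) = log M_X(t) = -log(3/2 - t) - log(2) + log(3)
D^5[K](t) = -768/(32*t^5 - 240*t^4 + 720*t^3 - 1080*t^2 + 810*t - 243)

κ_5 = D^5[K](0) = 256/81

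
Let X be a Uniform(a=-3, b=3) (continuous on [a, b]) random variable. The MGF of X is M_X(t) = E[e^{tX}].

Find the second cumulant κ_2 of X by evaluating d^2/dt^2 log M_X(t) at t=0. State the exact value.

M_X(t) = (e^(3*t) - e^(-3*t))/(6*t)
K_X(t) = log M_X(t) = -log(t) + log(e^(3*t) - e^(-3*t)) - log(6)
K^(2)(t) = (-36*t^2*e^(6*t) + e^(12*t) - 2*e^(6*t) + 1)/(t^2*e^(12*t) - 2*t^2*e^(6*t) + t^2)

κ_2 = K^(2)(0) = 3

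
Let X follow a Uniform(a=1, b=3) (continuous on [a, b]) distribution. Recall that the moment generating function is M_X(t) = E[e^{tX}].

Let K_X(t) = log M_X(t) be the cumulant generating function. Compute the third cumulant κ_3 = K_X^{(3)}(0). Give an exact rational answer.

M_X(t) = (e^(3*t) - e^(t))/(2*t)
K_X(t) = log M_X(t) = -log(t) + log(e^(3*t) - e^(t)) - log(2)
D^3[K](t) = (8*t^3*e^(4*t) + 8*t^3*e^(2*t) - 2*e^(6*t) + 6*e^(4*t) - 6*e^(2*t) + 2)/(t^3*e^(6*t) - 3*t^3*e^(4*t) + 3*t^3*e^(2*t) - t^3)

κ_3 = D^3[K](0) = 0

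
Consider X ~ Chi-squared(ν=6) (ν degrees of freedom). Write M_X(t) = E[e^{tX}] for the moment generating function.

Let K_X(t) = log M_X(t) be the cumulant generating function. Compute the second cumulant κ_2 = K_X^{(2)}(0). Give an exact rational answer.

κ_2 = K′′(0) = 12

M_X(t) = (1 - 2*t)^(-3)
K_X(t) = log M_X(t) = -3*log(1 - 2*t)
K′(t) = -6/(2*t - 1)
K′′(t) = 12/(4*t^2 - 4*t + 1)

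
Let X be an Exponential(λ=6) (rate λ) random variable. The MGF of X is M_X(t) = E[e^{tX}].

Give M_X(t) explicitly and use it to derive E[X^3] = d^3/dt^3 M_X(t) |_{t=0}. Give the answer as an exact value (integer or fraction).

M_X(t) = 6/(6 - t)
dM/dt = 6/(t^2 - 12*t + 36)
d^2M/dt^2 = -12/(t^3 - 18*t^2 + 108*t - 216)
d^3M/dt^3 = 36/(t^4 - 24*t^3 + 216*t^2 - 864*t + 1296)

E[X^3] = d^3M/dt^3 |_{t=0} = 1/36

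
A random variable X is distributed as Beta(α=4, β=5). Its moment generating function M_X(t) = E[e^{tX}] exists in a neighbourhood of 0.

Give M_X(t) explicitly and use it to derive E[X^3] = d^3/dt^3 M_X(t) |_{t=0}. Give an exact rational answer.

E[X^3] = d^3M/dt^3 |_{t=0} = 4/33

M_X(t) = ₁F₁(4; 9; t)
dM/dt = 4*₁F₁(5; 10; t)/9
d^2M/dt^2 = 2*₁F₁(6; 11; t)/9
d^3M/dt^3 = 4*₁F₁(7; 12; t)/33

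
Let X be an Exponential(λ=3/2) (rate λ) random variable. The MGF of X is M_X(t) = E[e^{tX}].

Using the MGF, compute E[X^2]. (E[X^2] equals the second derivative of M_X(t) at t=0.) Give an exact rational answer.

E[X^2] = D^2[M](0) = 8/9

M_X(t) = 3/(2*(3/2 - t))
D^2[M](t) = -24/(8*t^3 - 36*t^2 + 54*t - 27)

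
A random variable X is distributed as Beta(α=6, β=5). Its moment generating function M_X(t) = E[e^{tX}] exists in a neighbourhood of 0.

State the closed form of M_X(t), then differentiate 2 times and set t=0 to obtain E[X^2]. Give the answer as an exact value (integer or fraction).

E[X^2] = M′′(0) = 7/22

M_X(t) = ₁F₁(6; 11; t)
M′(t) = 6*₁F₁(7; 12; t)/11
M′′(t) = 7*₁F₁(8; 13; t)/22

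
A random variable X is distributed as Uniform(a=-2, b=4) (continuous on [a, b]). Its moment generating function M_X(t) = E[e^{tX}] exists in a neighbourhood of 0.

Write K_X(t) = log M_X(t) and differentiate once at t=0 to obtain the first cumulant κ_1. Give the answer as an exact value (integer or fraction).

κ_1 = K′(0) = 1

M_X(t) = (e^(4*t) - e^(-2*t))/(6*t)
K_X(t) = log M_X(t) = -log(t) + log(e^(4*t) - e^(-2*t)) - log(6)
K′(t) = (4*t*e^(6*t) + 2*t - e^(6*t) + 1)/(t*e^(6*t) - t)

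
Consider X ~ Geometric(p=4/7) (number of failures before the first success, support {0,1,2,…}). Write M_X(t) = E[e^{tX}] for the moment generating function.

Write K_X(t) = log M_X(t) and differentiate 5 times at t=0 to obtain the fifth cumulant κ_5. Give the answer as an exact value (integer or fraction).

M_X(t) = 4/(7*(1 - 3*e^(t)/7))
K_X(t) = log M_X(t) = -log(1 - 3*e^(t)/7) - log(7) + 2*log(2)
K^(5)(t) = (-567*e^(4*t) - 14553*e^(3*t) - 33957*e^(2*t) - 7203*e^(t))/(243*e^(5*t) - 2835*e^(4*t) + 13230*e^(3*t) - 30870*e^(2*t) + 36015*e^(t) - 16807)

κ_5 = K^(5)(0) = 7035/128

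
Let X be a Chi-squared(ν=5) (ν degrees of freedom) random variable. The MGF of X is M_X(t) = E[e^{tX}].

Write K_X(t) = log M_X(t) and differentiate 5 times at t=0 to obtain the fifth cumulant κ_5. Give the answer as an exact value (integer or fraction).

M_X(t) = (1 - 2*t)^(-5/2)
K_X(t) = log M_X(t) = -5*log(1 - 2*t)/2
K′(t) = -5/(2*t - 1)
K′′(t) = 10/(4*t^2 - 4*t + 1)
K′′′(t) = -40/(8*t^3 - 12*t^2 + 6*t - 1)
K′′′′(t) = 240/(16*t^4 - 32*t^3 + 24*t^2 - 8*t + 1)
K′′′′′(t) = -1920/(32*t^5 - 80*t^4 + 80*t^3 - 40*t^2 + 10*t - 1)

κ_5 = K′′′′′(0) = 1920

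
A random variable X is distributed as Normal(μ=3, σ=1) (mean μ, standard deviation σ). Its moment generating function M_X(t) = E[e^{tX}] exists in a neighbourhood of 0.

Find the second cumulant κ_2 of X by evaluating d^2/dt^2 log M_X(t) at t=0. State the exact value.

κ_2 = K^(2)(0) = 1

M_X(t) = e^(t^2/2 + 3*t)
K_X(t) = log M_X(t) = t^2/2 + 3*t
K^(2)(t) = 1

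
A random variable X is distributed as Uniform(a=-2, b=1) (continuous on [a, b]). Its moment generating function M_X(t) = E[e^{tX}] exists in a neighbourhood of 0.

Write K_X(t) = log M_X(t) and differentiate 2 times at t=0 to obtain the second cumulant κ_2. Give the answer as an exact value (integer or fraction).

M_X(t) = (e^(t) - e^(-2*t))/(3*t)
K_X(t) = log M_X(t) = -log(t) + log(e^(t) - e^(-2*t)) - log(3)
K′(t) = (t*e^(3*t) + 2*t - e^(3*t) + 1)/(t*e^(3*t) - t)
K′′(t) = (-9*t^2*e^(3*t) + e^(6*t) - 2*e^(3*t) + 1)/(t^2*e^(6*t) - 2*t^2*e^(3*t) + t^2)

κ_2 = K′′(0) = 3/4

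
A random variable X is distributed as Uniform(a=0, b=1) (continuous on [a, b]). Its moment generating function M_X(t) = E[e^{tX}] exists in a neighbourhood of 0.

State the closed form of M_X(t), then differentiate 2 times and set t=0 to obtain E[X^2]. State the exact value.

E[X^2] = M^(2)(0) = 1/3

M_X(t) = (e^(t) - 1)/t
M^(2)(t) = (t^2*e^(t) - 2*t*e^(t) + 2*e^(t) - 2)/t^3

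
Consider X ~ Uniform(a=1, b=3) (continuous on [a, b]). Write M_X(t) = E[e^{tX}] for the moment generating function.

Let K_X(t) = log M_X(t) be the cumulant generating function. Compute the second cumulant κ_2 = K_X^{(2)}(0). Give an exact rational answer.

κ_2 = K^(2)(0) = 1/3

M_X(t) = (e^(3*t) - e^(t))/(2*t)
K_X(t) = log M_X(t) = -log(t) + log(e^(3*t) - e^(t)) - log(2)
K^(2)(t) = (-4*t^2*e^(2*t) + e^(4*t) - 2*e^(2*t) + 1)/(t^2*e^(4*t) - 2*t^2*e^(2*t) + t^2)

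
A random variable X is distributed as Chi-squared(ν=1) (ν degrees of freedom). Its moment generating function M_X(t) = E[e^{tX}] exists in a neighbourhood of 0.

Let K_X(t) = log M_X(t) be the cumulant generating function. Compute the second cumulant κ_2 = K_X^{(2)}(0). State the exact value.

κ_2 = d^2K/dt^2 |_{t=0} = 2

M_X(t) = 1/√(1 - 2*t)
K_X(t) = log M_X(t) = -log(1 - 2*t)/2
dK/dt = -1/(2*t - 1)
d^2K/dt^2 = 2/(4*t^2 - 4*t + 1)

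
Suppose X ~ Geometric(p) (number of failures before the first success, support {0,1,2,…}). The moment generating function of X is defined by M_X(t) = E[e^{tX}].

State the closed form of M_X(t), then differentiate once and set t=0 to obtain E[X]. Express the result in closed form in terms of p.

E[X] = M^(1)(0) = (1 - p)/p

M_X(t) = p/(-(1 - p)*e^(t) + 1)
M^(1)(t) = (-p^2*e^(t) + p*e^(t))/(p^2*e^(2*t) - 2*p*e^(2*t) + 2*p*e^(t) + e^(2*t) - 2*e^(t) + 1)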